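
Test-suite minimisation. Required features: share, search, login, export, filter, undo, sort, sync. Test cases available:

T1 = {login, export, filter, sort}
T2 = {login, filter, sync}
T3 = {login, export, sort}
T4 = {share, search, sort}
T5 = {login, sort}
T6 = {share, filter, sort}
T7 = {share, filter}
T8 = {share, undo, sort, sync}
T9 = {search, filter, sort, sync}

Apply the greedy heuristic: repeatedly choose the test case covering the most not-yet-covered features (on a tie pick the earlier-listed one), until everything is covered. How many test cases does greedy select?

3

Pick 1: T1 covers 4 new features (login, export, filter, sort).
Pick 2: T8 covers 3 new features (share, undo, sync).
Pick 3: T4 covers 1 new features (search).
Greedy uses 3 test cases.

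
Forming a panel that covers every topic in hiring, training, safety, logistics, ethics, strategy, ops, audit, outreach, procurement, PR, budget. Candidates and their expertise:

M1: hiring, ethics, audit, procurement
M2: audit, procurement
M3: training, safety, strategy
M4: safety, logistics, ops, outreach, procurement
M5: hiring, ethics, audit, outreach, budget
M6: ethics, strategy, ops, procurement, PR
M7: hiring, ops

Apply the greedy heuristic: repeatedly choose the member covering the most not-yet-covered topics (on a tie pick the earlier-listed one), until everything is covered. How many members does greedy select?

Pick 1: M4 covers 5 new topics (safety, logistics, ops, outreach, procurement).
Pick 2: M5 covers 4 new topics (hiring, ethics, audit, budget).
Pick 3: M3 covers 2 new topics (training, strategy).
Pick 4: M6 covers 1 new topics (PR).
Greedy uses 4 members.

4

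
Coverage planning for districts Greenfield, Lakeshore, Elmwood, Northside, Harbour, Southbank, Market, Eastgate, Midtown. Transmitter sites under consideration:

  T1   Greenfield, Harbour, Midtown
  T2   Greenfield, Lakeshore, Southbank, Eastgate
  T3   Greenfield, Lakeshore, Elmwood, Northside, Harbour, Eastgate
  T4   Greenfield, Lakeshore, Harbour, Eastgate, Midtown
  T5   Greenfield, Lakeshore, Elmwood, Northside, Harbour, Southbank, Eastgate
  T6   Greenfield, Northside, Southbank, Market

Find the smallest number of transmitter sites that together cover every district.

T1, T3, T6 together cover {Greenfield, Lakeshore, Elmwood, Northside, Harbour, Southbank, Market, Eastgate, Midtown} — every district.
No 2 of the 6 transmitter sites cover everything (all 15 pairs fall short), so 3 is minimum.

3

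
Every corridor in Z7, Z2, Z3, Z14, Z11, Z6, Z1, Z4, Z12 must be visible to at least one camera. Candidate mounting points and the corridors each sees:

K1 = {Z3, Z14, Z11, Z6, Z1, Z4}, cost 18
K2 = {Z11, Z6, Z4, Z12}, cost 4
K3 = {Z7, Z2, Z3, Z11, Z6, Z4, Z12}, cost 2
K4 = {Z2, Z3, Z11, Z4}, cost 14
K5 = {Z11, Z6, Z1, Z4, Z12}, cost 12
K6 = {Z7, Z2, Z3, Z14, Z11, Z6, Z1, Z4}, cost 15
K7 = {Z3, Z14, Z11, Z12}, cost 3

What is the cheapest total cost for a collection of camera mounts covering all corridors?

17

K3, K6 cover every corridor at cost 2 + 15 = 17.
Any cover uses at least 2 camera mounts; among all covering selections none totals below 17.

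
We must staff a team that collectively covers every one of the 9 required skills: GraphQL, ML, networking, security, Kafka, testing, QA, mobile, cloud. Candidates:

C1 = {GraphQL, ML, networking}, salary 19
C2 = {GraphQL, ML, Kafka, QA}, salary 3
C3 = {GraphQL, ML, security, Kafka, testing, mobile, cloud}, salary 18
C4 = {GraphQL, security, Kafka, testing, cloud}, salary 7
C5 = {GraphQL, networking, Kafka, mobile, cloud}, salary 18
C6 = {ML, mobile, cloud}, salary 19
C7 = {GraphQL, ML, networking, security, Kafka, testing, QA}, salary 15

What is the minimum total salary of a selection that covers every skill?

C2, C4, C5 cover every skill at salary 3 + 7 + 18 = 28.
Any cover uses at least 2 candidates; among all covering selections none totals below 28.

28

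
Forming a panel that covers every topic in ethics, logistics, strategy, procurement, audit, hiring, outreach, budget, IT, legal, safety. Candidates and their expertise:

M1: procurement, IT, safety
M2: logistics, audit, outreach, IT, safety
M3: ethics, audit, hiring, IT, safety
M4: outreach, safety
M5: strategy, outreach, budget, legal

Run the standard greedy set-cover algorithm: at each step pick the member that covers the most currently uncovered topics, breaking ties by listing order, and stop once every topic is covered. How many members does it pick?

4

Pick 1: M2 covers 5 new topics (logistics, audit, outreach, IT, safety).
Pick 2: M5 covers 3 new topics (strategy, budget, legal).
Pick 3: M3 covers 2 new topics (ethics, hiring).
Pick 4: M1 covers 1 new topics (procurement).
Greedy uses 4 members.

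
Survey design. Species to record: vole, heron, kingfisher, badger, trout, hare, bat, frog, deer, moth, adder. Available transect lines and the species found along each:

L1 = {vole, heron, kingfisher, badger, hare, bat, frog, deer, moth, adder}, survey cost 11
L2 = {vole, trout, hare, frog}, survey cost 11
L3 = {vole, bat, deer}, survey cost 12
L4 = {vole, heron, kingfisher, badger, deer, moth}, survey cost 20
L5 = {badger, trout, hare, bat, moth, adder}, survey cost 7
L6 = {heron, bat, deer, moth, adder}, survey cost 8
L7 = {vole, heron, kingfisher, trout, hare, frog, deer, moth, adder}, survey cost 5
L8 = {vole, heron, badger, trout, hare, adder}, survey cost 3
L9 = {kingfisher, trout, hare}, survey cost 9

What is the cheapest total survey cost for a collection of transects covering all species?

12

L5, L7 cover every species at survey cost 7 + 5 = 12.
Any cover uses at least 2 transects; among all covering selections none totals below 12.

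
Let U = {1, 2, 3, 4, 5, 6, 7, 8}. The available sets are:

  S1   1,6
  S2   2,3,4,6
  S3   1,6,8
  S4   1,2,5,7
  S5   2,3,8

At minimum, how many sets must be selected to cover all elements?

3

S2, S3, S4 together cover {1, 2, 3, 4, 5, 6, 7, 8} — every element.
No 2 of the 5 sets cover everything (all 10 pairs fall short), so 3 is minimum.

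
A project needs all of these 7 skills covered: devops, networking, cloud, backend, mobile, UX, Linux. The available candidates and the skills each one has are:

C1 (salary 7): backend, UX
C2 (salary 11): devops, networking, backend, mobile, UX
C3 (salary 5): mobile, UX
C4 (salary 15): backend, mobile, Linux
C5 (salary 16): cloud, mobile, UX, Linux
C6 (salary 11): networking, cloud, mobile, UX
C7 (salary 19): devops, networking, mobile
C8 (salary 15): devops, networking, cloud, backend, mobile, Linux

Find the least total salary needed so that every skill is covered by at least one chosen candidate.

20

C3, C8 cover every skill at salary 5 + 15 = 20.
Any cover uses at least 2 candidates; among all covering selections none totals below 20.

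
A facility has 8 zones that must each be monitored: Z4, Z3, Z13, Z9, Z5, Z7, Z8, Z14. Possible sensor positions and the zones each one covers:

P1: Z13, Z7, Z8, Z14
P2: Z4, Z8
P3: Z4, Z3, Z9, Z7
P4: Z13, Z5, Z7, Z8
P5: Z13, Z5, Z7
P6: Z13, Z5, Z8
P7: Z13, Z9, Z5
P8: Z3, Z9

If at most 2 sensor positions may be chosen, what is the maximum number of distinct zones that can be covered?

Choosing P1, P3 covers {Z4, Z3, Z13, Z9, Z7, Z8, Z14} — 7 zones.
No choice of 2 sensor positions does better; here Z5 is left uncovered.

7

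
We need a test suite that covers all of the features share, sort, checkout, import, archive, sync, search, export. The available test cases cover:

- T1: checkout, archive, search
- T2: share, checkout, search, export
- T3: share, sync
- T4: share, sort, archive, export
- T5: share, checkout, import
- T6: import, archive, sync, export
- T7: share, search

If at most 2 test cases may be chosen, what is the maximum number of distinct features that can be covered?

Choosing T2, T6 covers {share, checkout, import, archive, sync, search, export} — 7 features.
No choice of 2 test cases does better; here sort is left uncovered.

7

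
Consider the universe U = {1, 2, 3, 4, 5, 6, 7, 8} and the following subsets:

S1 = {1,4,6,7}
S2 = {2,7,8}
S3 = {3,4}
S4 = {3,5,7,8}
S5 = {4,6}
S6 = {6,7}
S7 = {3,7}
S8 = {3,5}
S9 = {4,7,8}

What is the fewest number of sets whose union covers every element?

3

S1, S2, S4 together cover {1, 2, 3, 4, 5, 6, 7, 8} — every element.
No 2 of the 9 sets cover everything (all 36 pairs fall short), so 3 is minimum.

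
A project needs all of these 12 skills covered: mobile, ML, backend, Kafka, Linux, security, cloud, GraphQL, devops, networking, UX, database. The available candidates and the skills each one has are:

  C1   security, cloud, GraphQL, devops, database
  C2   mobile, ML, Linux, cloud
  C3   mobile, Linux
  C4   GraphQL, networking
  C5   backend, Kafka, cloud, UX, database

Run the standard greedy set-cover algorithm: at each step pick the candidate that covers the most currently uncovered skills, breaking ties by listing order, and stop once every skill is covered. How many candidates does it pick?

Pick 1: C1 covers 5 new skills (security, cloud, GraphQL, devops, database).
Pick 2: C2 covers 3 new skills (mobile, ML, Linux).
Pick 3: C5 covers 3 new skills (backend, Kafka, UX).
Pick 4: C4 covers 1 new skills (networking).
Greedy uses 4 candidates.

4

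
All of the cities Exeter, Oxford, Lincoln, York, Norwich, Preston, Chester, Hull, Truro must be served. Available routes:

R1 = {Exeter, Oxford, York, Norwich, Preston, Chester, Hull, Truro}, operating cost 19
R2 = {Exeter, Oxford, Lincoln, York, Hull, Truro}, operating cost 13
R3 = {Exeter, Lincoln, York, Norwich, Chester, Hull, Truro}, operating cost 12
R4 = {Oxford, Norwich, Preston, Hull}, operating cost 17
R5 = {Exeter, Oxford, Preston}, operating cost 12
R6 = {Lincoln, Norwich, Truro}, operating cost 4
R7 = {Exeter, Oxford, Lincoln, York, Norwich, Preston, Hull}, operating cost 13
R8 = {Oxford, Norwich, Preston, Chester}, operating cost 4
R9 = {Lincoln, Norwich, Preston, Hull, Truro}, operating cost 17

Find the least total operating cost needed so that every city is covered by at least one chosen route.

16

R3, R8 cover every city at operating cost 12 + 4 = 16.
Any cover uses at least 2 routes; among all covering selections none totals below 16.
Greedy by coverage-per-operating cost would pick R8, R6, R3 for 20 — worse than the optimum 16.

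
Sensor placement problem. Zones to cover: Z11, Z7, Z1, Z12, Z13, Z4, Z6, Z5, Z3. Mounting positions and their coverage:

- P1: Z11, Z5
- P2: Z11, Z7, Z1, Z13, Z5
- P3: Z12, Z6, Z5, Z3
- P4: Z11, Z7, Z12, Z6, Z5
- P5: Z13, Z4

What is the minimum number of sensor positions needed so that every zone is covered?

3

P2, P3, P5 together cover {Z11, Z7, Z1, Z12, Z13, Z4, Z6, Z5, Z3} — every zone.
No 2 of the 5 sensor positions cover everything (all 10 pairs fall short), so 3 is minimum.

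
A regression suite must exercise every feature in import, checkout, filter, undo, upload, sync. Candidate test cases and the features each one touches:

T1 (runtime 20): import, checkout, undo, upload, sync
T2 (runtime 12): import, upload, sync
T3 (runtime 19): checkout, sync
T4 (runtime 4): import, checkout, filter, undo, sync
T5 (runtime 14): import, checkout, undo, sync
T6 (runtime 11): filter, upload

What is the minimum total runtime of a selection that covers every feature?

T4, T6 cover every feature at runtime 4 + 11 = 15.
Any cover uses at least 2 test cases; among all covering selections none totals below 15.

15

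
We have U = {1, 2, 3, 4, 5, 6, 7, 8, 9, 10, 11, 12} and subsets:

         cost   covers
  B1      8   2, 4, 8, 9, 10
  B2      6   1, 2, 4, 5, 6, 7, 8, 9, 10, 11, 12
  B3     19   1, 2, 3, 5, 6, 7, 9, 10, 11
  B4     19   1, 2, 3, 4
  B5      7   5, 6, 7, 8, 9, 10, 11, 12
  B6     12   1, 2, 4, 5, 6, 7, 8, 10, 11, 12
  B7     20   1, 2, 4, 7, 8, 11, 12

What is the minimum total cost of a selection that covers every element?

B2, B3 cover every element at cost 6 + 19 = 25.
Any cover uses at least 2 sets; among all covering selections none totals below 25.

25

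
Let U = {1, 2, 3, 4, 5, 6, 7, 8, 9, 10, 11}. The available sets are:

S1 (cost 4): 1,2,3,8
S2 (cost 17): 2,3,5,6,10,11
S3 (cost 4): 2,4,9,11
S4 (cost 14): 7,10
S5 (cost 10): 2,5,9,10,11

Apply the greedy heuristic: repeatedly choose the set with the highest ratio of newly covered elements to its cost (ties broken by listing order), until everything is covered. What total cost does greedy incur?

Pick 1: S1 adds 4 new (1, 2, 3, 8) at cost 4 (ratio 4/4).
Pick 2: S3 adds 3 new (4, 9, 11) at cost 4 (ratio 3/4).
Pick 3: S5 adds 2 new (5, 10) at cost 10 (ratio 2/10).
Pick 4: S4 adds 1 new (7) at cost 14 (ratio 1/14).
Pick 5: S2 adds 1 new (6) at cost 17 (ratio 1/17).
Greedy total cost: 4 + 4 + 10 + 14 + 17 = 49. (The true optimum is 39, so greedy overshoots here.)

49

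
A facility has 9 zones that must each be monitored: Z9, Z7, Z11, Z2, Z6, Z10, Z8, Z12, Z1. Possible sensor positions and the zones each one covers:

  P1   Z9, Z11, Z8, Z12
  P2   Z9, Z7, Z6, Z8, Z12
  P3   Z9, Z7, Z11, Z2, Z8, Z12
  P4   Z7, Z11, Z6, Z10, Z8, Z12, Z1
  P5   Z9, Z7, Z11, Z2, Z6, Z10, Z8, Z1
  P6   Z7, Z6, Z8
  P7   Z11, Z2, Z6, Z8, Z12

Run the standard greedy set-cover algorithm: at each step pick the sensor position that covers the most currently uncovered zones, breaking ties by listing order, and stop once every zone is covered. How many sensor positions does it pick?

Pick 1: P5 covers 8 new zones (Z9, Z7, Z11, Z2, Z6, Z10, Z8, Z1).
Pick 2: P1 covers 1 new zones (Z12).
Greedy uses 2 sensor positions.

2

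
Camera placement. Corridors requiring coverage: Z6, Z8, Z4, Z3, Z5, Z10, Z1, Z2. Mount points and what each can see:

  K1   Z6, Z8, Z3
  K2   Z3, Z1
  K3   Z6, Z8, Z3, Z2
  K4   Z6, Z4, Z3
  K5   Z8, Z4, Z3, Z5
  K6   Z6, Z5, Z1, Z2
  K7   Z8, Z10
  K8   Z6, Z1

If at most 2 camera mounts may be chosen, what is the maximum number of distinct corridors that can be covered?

7

Choosing K5, K6 covers {Z6, Z8, Z4, Z3, Z5, Z1, Z2} — 7 corridors.
No choice of 2 camera mounts does better; here Z10 is left uncovered.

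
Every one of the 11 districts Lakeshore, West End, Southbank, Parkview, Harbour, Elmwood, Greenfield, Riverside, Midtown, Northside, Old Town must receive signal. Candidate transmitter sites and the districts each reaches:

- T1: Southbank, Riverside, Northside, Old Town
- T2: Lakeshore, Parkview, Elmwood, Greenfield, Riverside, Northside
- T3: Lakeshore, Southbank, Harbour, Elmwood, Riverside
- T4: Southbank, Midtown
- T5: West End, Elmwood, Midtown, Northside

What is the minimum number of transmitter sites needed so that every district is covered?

4

T1, T2, T3, T5 together cover {Lakeshore, West End, Southbank, Parkview, Harbour, Elmwood, Greenfield, Riverside, Midtown, Northside, Old Town} — every district.
No 3 of the 5 transmitter sites cover everything (all 10 triples fall short), so 4 is minimum.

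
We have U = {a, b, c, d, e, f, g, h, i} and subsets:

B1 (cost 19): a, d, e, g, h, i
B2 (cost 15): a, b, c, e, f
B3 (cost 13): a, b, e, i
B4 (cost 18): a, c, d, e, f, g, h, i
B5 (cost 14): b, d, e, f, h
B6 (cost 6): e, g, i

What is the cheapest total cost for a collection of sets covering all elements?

31

B3, B4 cover every element at cost 13 + 18 = 31.
Any cover uses at least 2 sets; among all covering selections none totals below 31.
Greedy by coverage-per-cost would pick B6, B5, B2 for 35 — worse than the optimum 31.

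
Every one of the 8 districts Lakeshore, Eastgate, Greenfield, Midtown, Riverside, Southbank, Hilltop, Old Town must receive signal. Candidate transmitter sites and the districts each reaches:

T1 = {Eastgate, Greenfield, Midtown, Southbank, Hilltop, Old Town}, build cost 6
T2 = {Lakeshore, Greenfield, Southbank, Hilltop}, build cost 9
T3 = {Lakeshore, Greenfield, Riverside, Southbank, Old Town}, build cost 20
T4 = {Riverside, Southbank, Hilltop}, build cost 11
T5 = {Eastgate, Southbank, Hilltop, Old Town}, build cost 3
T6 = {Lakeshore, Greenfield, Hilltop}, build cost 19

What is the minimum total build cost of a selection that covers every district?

26

T1, T3 cover every district at build cost 6 + 20 = 26.
Any cover uses at least 2 transmitter sites; among all covering selections none totals below 26.
Greedy by coverage-per-build cost would pick T5, T1, T2, T4 for 29 — worse than the optimum 26.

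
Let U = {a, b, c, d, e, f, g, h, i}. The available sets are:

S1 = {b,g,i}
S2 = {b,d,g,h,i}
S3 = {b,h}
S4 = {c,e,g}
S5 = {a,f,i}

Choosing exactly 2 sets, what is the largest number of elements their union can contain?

Choosing S2, S4 covers {b, c, d, e, g, h, i} — 7 elements.
No choice of 2 sets does better; here a, f are left uncovered.

7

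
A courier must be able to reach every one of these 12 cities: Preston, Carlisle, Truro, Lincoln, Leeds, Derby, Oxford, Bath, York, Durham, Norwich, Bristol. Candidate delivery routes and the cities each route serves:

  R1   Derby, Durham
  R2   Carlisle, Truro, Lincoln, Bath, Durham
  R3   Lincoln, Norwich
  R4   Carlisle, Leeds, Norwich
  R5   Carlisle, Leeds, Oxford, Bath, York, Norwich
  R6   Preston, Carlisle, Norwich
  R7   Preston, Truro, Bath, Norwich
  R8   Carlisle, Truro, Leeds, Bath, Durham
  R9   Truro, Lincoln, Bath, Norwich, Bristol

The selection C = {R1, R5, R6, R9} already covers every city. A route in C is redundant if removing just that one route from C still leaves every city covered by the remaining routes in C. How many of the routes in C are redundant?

Drop R1: Derby, Durham uncovered — not redundant.
Drop R5: Leeds, Oxford, York uncovered — not redundant.
Drop R6: Preston uncovered — not redundant.
Drop R9: Truro, Lincoln, Bristol uncovered — not redundant.
None of the routes in C is redundant.

0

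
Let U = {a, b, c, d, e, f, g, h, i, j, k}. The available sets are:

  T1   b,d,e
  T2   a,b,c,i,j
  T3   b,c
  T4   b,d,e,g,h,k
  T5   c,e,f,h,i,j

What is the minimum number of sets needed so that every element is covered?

3

T2, T4, T5 together cover {a, b, c, d, e, f, g, h, i, j, k} — every element.
No 2 of the 5 sets cover everything (all 10 pairs fall short), so 3 is minimum.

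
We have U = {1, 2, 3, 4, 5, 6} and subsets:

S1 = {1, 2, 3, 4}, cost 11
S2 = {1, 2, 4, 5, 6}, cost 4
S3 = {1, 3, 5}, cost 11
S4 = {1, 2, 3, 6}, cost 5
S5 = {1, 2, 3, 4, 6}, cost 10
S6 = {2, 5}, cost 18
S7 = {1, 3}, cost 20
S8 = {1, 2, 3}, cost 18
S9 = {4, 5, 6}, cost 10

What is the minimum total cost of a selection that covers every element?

9

S2, S4 cover every element at cost 4 + 5 = 9.
Any cover uses at least 2 sets; among all covering selections none totals below 9.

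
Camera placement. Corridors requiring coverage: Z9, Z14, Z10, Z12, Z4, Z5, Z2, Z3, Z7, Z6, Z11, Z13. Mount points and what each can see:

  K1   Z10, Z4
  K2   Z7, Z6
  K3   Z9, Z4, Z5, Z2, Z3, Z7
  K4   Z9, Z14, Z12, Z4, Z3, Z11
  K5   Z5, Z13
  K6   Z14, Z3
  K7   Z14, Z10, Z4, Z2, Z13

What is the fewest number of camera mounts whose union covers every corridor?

4

K2, K3, K4, K7 together cover {Z9, Z14, Z10, Z12, Z4, Z5, Z2, Z3, Z7, Z6, Z11, Z13} — every corridor.
No 3 of the 7 camera mounts cover everything (all 35 triples fall short), so 4 is minimum.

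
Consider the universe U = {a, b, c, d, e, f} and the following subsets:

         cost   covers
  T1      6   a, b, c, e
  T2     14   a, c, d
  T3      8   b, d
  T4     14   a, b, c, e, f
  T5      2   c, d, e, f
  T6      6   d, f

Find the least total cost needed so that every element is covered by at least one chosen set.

8

T1, T5 cover every element at cost 6 + 2 = 8.
Any cover uses at least 2 sets; among all covering selections none totals below 8.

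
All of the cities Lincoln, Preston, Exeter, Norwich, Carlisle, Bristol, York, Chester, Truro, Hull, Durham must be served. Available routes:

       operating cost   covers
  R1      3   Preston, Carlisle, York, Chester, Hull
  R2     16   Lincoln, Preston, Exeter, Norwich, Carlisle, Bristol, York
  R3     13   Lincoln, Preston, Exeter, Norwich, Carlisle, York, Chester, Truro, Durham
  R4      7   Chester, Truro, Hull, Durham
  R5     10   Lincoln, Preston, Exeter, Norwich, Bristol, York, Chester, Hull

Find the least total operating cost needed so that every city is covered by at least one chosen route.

R1, R4, R5 cover every city at operating cost 3 + 7 + 10 = 20.
Any cover uses at least 2 routes; among all covering selections none totals below 20.

20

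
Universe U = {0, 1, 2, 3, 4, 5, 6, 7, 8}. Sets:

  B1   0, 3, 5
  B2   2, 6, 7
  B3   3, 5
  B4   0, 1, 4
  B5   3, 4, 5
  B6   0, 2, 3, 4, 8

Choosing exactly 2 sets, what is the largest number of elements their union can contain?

7

Choosing B2, B6 covers {0, 2, 3, 4, 6, 7, 8} — 7 elements.
No choice of 2 sets does better; here 1, 5 are left uncovered.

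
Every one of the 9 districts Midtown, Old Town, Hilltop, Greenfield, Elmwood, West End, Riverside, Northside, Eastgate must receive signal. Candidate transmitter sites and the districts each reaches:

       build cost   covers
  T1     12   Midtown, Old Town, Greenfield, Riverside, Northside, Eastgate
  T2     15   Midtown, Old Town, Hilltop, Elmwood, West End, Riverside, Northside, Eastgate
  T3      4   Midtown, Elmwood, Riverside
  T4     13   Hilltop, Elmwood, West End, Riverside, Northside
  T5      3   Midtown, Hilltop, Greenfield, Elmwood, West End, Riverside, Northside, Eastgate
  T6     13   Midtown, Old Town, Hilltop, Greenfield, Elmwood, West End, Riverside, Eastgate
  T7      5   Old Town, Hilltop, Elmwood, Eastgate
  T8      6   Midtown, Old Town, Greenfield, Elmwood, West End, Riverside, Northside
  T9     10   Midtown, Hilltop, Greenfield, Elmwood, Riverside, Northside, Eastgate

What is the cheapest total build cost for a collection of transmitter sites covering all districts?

8

T5, T7 cover every district at build cost 3 + 5 = 8.
Any cover uses at least 2 transmitter sites; among all covering selections none totals below 8.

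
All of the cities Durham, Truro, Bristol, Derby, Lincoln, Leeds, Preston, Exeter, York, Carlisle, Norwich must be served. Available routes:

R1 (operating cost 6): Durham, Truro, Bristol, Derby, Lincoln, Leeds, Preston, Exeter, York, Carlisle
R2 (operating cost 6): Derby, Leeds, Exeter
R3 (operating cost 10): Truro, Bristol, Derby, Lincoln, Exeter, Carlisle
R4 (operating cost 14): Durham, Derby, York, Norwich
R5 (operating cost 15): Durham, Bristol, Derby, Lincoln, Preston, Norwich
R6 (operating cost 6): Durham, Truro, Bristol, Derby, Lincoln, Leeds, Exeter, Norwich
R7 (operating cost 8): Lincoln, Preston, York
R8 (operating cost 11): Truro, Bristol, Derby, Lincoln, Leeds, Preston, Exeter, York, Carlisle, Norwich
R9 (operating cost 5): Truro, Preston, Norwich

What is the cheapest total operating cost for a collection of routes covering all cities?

11

R1, R9 cover every city at operating cost 6 + 5 = 11.
Any cover uses at least 2 routes; among all covering selections none totals below 11.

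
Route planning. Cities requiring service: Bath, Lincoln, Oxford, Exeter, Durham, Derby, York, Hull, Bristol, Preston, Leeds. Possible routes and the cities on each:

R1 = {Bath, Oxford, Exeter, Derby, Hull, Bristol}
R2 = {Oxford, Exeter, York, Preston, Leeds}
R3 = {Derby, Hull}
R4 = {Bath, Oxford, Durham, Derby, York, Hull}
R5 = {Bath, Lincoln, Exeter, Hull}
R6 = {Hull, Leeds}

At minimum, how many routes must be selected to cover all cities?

4

R1, R2, R4, R5 together cover {Bath, Lincoln, Oxford, Exeter, Durham, Derby, York, Hull, Bristol, Preston, Leeds} — every city.
No 3 of the 6 routes cover everything (all 20 triples fall short), so 4 is minimum.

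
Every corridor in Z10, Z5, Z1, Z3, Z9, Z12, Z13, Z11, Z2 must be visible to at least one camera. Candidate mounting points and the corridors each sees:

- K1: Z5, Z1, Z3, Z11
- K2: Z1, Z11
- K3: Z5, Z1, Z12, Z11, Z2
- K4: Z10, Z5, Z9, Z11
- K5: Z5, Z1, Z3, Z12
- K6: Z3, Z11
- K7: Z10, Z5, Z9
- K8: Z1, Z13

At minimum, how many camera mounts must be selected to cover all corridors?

K1, K3, K4, K8 together cover {Z10, Z5, Z1, Z3, Z9, Z12, Z13, Z11, Z2} — every corridor.
No 3 of the 8 camera mounts cover everything (all 56 triples fall short), so 4 is minimum.

4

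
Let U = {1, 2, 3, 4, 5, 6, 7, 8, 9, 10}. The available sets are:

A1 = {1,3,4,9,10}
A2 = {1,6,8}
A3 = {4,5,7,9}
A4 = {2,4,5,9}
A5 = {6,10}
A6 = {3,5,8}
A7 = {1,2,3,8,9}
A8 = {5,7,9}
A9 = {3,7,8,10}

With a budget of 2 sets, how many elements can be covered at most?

Choosing A3, A7 covers {1, 2, 3, 4, 5, 7, 8, 9} — 8 elements.
No choice of 2 sets does better; here 6, 10 are left uncovered.

8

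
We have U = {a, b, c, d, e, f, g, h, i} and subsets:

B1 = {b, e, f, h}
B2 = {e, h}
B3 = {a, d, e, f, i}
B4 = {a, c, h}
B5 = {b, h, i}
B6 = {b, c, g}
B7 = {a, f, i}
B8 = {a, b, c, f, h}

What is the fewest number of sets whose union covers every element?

B1, B3, B6 together cover {a, b, c, d, e, f, g, h, i} — every element.
No 2 of the 8 sets cover everything (all 28 pairs fall short), so 3 is minimum.

3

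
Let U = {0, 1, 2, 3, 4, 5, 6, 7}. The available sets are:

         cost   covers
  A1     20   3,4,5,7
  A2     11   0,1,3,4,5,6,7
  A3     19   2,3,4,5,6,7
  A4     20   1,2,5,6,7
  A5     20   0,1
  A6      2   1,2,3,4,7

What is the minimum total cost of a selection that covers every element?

A2, A6 cover every element at cost 11 + 2 = 13.
Any cover uses at least 2 sets; among all covering selections none totals below 13.

13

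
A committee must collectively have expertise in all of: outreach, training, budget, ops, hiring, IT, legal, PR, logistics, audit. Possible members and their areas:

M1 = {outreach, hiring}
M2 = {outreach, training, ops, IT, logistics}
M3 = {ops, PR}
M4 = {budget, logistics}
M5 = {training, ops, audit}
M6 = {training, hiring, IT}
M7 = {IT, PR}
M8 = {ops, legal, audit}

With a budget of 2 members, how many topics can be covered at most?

7

Choosing M2, M8 covers {outreach, training, ops, IT, legal, logistics, audit} — 7 topics.
No choice of 2 members does better; here budget, hiring, PR are left uncovered.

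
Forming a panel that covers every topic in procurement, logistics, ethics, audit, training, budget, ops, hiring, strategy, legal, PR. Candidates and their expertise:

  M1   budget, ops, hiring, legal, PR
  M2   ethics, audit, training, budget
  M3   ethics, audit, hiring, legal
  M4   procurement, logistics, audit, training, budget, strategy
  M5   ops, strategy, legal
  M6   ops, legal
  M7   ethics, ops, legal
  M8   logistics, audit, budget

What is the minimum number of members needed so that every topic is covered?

3

M1, M2, M4 together cover {procurement, logistics, ethics, audit, training, budget, ops, hiring, strategy, legal, PR} — every topic.
No 2 of the 8 members cover everything (all 28 pairs fall short), so 3 is minimum.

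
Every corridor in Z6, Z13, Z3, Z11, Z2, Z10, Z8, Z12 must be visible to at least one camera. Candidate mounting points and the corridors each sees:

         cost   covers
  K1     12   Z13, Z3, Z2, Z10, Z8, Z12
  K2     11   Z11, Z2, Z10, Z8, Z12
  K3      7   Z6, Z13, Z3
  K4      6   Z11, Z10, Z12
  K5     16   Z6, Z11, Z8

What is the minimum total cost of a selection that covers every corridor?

K2, K3 cover every corridor at cost 11 + 7 = 18.
Any cover uses at least 2 camera mounts; among all covering selections none totals below 18.

18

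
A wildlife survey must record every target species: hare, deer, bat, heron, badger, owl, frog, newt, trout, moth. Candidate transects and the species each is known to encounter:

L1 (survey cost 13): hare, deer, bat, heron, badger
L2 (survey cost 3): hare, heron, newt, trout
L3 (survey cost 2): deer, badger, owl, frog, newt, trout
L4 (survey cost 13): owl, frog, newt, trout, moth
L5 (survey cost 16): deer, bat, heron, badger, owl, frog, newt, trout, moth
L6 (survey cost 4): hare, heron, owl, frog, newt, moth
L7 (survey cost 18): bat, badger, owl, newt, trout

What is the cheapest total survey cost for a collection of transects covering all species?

L2, L5 cover every species at survey cost 3 + 16 = 19.
Any cover uses at least 2 transects; among all covering selections none totals below 19.

19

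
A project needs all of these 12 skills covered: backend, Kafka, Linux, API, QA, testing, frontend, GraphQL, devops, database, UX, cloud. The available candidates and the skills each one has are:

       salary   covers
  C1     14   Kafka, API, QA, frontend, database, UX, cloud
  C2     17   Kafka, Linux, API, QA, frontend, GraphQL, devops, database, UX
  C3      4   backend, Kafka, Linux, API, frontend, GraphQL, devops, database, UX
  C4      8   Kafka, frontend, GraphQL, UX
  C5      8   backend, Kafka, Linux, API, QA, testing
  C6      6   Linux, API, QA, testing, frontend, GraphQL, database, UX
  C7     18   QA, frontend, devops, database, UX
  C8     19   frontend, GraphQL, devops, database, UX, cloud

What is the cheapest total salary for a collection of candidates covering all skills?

C1, C3, C6 cover every skill at salary 14 + 4 + 6 = 24.
Any cover uses at least 2 candidates; among all covering selections none totals below 24.

24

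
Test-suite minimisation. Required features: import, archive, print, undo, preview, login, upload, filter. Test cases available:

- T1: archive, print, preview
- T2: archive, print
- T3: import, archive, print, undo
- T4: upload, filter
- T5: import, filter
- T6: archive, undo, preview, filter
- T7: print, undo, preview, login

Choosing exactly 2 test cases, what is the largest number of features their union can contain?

6

Choosing T3, T4 covers {import, archive, print, undo, upload, filter} — 6 features.
No choice of 2 test cases does better; here preview, login are left uncovered.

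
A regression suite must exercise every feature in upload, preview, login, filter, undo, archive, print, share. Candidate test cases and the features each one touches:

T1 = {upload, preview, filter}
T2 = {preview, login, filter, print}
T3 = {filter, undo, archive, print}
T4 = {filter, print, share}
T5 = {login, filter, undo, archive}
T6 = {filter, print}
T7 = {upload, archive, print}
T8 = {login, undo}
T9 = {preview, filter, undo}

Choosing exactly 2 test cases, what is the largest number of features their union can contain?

6

Choosing T1, T3 covers {upload, preview, filter, undo, archive, print} — 6 features.
No choice of 2 test cases does better; here login, share are left uncovered.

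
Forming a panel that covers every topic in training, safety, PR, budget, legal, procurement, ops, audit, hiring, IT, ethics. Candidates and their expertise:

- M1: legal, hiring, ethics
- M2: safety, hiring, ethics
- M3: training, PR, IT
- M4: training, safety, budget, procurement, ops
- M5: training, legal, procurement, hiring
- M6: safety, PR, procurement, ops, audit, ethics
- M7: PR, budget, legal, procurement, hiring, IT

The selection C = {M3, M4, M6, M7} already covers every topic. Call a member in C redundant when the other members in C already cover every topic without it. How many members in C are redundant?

Drop M3: the rest still cover every topic — redundant.
Drop M4: the rest still cover every topic — redundant.
Drop M6: audit, ethics uncovered — not redundant.
Drop M7: legal, hiring uncovered — not redundant.
2 redundant: M3, M4.

2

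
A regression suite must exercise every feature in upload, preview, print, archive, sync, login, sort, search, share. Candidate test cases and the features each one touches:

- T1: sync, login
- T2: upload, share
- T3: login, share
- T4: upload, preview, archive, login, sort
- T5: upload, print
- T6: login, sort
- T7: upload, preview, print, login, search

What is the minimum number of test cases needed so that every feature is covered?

4

T1, T2, T4, T7 together cover {upload, preview, print, archive, sync, login, sort, search, share} — every feature.
No 3 of the 7 test cases cover everything (all 35 triples fall short), so 4 is minimum.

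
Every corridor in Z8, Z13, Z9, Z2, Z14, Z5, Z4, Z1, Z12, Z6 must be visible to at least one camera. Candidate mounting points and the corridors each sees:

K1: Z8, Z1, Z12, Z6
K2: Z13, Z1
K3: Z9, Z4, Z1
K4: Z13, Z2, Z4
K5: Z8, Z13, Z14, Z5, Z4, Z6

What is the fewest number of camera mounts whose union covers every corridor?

K1, K3, K4, K5 together cover {Z8, Z13, Z9, Z2, Z14, Z5, Z4, Z1, Z12, Z6} — every corridor.
No 3 of the 5 camera mounts cover everything (all 10 triples fall short), so 4 is minimum.

4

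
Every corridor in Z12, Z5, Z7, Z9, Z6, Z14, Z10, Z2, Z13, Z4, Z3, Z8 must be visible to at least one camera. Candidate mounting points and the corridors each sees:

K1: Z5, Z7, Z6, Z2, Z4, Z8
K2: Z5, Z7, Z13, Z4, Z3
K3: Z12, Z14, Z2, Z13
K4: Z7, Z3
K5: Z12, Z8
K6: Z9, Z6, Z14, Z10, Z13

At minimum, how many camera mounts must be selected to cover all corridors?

K1, K2, K3, K6 together cover {Z12, Z5, Z7, Z9, Z6, Z14, Z10, Z2, Z13, Z4, Z3, Z8} — every corridor.
No 3 of the 6 camera mounts cover everything (all 20 triples fall short), so 4 is minimum.

4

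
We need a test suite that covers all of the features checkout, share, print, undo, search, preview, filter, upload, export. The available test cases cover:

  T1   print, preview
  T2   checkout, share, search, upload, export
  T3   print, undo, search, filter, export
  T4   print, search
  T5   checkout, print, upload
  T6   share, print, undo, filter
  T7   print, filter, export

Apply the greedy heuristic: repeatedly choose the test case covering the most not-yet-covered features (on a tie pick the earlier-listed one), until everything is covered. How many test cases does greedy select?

3

Pick 1: T2 covers 5 new features (checkout, share, search, upload, export).
Pick 2: T3 covers 3 new features (print, undo, filter).
Pick 3: T1 covers 1 new features (preview).
Greedy uses 3 test cases.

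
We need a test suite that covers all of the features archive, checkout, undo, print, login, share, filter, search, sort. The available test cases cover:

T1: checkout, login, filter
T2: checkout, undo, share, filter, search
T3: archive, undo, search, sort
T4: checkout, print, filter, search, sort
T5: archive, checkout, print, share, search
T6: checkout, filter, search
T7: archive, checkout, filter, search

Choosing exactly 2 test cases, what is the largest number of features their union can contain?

7

Choosing T1, T3 covers {archive, checkout, undo, login, filter, search, sort} — 7 features.
No choice of 2 test cases does better; here print, share are left uncovered.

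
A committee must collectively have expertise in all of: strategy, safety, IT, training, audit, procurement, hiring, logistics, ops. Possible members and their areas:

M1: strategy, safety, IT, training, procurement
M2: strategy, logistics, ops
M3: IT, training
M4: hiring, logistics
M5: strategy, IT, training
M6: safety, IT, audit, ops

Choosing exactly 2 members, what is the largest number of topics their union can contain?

Choosing M1, M2 covers {strategy, safety, IT, training, procurement, logistics, ops} — 7 topics.
No choice of 2 members does better; here audit, hiring are left uncovered.

7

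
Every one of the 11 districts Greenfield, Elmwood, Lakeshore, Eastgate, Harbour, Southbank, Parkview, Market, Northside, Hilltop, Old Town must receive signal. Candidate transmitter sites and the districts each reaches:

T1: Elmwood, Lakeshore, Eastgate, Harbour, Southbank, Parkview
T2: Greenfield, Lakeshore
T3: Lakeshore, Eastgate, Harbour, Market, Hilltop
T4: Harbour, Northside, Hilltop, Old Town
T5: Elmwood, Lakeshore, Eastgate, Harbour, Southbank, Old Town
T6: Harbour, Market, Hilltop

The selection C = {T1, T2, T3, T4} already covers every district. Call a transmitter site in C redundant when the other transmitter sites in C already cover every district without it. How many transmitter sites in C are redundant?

Drop T1: Elmwood, Southbank, Parkview uncovered — not redundant.
Drop T2: Greenfield uncovered — not redundant.
Drop T3: Market uncovered — not redundant.
Drop T4: Northside, Old Town uncovered — not redundant.
None of the transmitter sites in C is redundant.

0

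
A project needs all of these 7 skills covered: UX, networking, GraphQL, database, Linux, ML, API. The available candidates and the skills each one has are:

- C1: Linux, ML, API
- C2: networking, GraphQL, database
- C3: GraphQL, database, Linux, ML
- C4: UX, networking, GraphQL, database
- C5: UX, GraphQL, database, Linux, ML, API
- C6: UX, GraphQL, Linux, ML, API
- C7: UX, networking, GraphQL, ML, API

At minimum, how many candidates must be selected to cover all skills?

C1, C4 together cover {UX, networking, GraphQL, database, Linux, ML, API} — every skill.
No single candidate contains all 7 skills, so 2 is optimal.

2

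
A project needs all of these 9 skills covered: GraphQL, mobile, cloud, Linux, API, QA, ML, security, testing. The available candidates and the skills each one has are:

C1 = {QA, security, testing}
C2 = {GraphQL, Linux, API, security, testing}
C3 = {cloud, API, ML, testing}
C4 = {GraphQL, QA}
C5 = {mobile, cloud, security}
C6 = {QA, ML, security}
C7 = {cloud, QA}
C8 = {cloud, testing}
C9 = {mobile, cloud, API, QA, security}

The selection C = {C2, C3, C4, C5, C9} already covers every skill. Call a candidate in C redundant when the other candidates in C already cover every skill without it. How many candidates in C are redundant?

3

Drop C2: Linux uncovered — not redundant.
Drop C3: ML uncovered — not redundant.
Drop C4: the rest still cover every skill — redundant.
Drop C5: the rest still cover every skill — redundant.
Drop C9: the rest still cover every skill — redundant.
3 redundant: C4, C5, C9.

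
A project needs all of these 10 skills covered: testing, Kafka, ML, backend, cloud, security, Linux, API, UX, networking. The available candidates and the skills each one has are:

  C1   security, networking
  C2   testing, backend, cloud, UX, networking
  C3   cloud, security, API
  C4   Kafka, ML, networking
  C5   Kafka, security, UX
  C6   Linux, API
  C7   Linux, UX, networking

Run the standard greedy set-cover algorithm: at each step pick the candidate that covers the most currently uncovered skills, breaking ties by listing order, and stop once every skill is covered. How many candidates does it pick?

4

Pick 1: C2 covers 5 new skills (testing, backend, cloud, UX, networking).
Pick 2: C3 covers 2 new skills (security, API).
Pick 3: C4 covers 2 new skills (Kafka, ML).
Pick 4: C6 covers 1 new skills (Linux).
Greedy uses 4 candidates.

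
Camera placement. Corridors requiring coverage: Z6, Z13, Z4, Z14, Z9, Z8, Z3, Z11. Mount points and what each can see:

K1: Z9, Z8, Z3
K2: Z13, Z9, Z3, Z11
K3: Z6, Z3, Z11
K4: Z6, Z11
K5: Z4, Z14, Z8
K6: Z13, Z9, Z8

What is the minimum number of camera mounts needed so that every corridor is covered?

3

K2, K3, K5 together cover {Z6, Z13, Z4, Z14, Z9, Z8, Z3, Z11} — every corridor.
No 2 of the 6 camera mounts cover everything (all 15 pairs fall short), so 3 is minimum.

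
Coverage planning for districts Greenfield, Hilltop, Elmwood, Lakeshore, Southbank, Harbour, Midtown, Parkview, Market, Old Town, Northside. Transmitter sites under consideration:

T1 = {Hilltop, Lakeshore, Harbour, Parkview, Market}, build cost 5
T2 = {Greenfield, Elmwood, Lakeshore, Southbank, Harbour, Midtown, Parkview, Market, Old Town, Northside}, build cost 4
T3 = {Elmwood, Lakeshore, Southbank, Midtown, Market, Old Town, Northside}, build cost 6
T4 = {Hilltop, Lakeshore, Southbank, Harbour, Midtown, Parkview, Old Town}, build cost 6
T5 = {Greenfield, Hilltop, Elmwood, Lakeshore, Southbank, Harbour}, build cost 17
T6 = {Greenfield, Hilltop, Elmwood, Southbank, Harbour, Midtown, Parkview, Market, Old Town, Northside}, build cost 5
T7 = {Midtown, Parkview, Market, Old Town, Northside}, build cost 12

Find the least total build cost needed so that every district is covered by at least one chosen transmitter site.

T1, T2 cover every district at build cost 5 + 4 = 9.
Any cover uses at least 2 transmitter sites; among all covering selections none totals below 9.

9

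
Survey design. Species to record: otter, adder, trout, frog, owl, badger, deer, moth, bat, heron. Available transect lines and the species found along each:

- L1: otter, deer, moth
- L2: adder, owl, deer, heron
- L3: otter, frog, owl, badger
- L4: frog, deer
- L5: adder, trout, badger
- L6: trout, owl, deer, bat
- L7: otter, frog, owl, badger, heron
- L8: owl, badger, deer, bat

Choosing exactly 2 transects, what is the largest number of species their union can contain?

8

Choosing L6, L7 covers {otter, trout, frog, owl, badger, deer, bat, heron} — 8 species.
No choice of 2 transects does better; here adder, moth are left uncovered.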